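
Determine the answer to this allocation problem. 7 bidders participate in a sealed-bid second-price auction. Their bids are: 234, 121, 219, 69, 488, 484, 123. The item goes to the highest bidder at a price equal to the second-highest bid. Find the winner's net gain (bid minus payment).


Step 1: Sort bids in descending order: 488, 484, 234, 219, 123, 121, 69
Step 2: The winning bid is the highest: 488
Step 3: The payment equals the second-highest bid: 484
Step 4: Surplus = winner's bid - payment = 488 - 484 = 4

4


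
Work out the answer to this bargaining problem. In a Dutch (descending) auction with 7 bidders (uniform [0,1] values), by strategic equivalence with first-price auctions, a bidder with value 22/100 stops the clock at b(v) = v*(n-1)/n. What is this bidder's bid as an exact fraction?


Step 1: Dutch auctions are strategically equivalent to first-price auctions
Step 2: The equilibrium bid is b(v) = v*(n-1)/n
Step 3: b = 11/50 * 6/7
Step 4: b = 33/175

33/175


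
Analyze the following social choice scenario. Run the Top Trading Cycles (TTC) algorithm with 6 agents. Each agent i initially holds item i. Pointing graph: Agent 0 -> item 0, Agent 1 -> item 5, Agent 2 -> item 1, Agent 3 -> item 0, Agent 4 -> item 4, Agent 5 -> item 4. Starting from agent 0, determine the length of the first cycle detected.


Step 1: Trace the pointer graph from agent 0: 0 -> 0
Step 2: A cycle is detected when we revisit agent 0
Step 3: The cycle is: 0 -> 0
Step 4: Cycle length = 1

1


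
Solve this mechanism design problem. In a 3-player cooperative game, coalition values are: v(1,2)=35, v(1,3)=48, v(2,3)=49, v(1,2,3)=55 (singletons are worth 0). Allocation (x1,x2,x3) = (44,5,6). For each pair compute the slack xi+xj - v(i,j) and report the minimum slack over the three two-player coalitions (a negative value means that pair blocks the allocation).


Step 1: Slack for coalition (1,2): x1+x2 - v12 = 49 - 35 = 14
Step 2: Slack for coalition (1,3): x1+x3 - v13 = 50 - 48 = 2
Step 3: Slack for coalition (2,3): x2+x3 - v23 = 11 - 49 = -38
Step 4: Minimum slack = min(14, 2, -38) = -38, attained by (2,3); coalition (2,3) can block (slack < 0), so the allocation is not in the core

-38


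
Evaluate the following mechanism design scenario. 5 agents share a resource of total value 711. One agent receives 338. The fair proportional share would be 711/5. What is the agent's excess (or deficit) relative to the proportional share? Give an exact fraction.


Step 1: Proportional share = 711/5
Step 2: Agent's actual allocation = 338
Step 3: Excess = 338 - 711/5 = 979/5

979/5


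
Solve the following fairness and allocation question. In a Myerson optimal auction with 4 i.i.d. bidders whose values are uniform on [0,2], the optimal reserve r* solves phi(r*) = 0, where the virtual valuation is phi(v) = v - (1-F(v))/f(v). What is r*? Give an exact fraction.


Step 1: For U[0,2], F(v) = v/2 and f(v) = 1/2
Step 2: phi(v) = v - (1 - v/2)/(1/2) = v - (2 - v) = 2v - 2
Step 3: Set phi(r*) = 0: 2r* - 2 = 0
Step 4: r* = 2/2 = 1 (the number of bidders n = 4 does not enter)

1


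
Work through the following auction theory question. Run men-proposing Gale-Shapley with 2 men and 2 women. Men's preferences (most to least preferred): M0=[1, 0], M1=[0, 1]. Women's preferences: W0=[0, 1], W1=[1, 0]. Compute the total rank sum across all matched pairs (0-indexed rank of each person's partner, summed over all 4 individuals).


Step 1: Run Gale-Shapley (men propose, women hold best offer):
  M0 proposes to W1; she accepts
  M1 proposes to W0; she accepts
Step 2: Final matching: W0-M1, W1-M0
Step 3: 0-indexed ranks (man's rank of his match, then woman's): 0 + 1 + 0 + 1
Step 4: Total rank sum = 2

2


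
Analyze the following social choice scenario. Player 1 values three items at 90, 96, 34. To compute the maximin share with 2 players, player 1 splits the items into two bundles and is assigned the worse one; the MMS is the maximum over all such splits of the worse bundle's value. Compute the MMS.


Step 1: Item values = 90, 96, 34
Step 2: Enumerate all 2-bundle partitions and take the smaller bundle:
  Partition 1: {90} vs {96,34} -> bundles 90, 130; min = 90
  Partition 2: {96} vs {90,34} -> bundles 96, 124; min = 96
  Partition 3: {34} vs {90,96} -> bundles 34, 186; min = 34
Step 3: MMS = max(90, 96, 34) = 96

96


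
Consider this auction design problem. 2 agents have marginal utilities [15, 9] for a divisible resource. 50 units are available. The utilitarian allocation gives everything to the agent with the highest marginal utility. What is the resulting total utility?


Step 1: The marginal utilities are [15, 9]
Step 2: The highest marginal utility is 15
Step 3: All 50 units go to that agent
Step 4: Total utility = 15 * 50 = 750

750


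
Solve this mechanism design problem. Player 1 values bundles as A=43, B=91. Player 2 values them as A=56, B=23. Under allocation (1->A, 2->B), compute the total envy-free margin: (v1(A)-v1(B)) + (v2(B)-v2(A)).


Step 1: Player 1's margin = v1(A) - v1(B) = 43 - 91 = -48
Step 2: Player 2's margin = v2(B) - v2(A) = 23 - 56 = -33
Step 3: Total margin = -48 + -33 = -81

-81


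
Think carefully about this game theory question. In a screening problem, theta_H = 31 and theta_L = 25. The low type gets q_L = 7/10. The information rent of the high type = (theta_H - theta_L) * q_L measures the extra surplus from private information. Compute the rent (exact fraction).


Step 1: theta_H - theta_L = 31 - 25 = 6
Step 2: Information rent = (theta_H - theta_L) * q_L
Step 3: = 6 * 7/10
Step 4: = 21/5

21/5


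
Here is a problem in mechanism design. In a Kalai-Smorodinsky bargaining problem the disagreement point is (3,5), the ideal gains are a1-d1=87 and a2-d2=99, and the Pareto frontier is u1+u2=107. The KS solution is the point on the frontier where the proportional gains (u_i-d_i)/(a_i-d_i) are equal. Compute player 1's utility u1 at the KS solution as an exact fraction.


Step 1: At the KS point, (u1-d1)/r1 = (u2-d2)/r2 = t and u1+u2 = 107
Step 2: u1 = d1 + r1*t and u2 = d2 + r2*t, so (d1 + r1*t) + (d2 + r2*t) = 107
Step 3: t = (107 - 3 - 5)/(87 + 99) = 99/186 = 33/62
Step 4: u1 = d1 + r1*t = 3 + 87 * 33/62 = 3057/62
Step 5: (Check: u2 = d2 + r2*t = 3577/62; u1+u2 = 3057/62 + 3577/62 = 107, on the frontier.)

3057/62


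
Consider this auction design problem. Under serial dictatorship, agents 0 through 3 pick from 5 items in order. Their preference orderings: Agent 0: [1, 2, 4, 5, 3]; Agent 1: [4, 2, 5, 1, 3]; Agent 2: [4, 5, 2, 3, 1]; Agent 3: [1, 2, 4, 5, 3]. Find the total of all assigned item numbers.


Step 1: Agent 0 picks item 1
Step 2: Agent 1 picks item 4
Step 3: Agent 2 picks item 5
Step 4: Agent 3 picks item 2
Step 5: Sum = 1 + 4 + 5 + 2 = 12

12


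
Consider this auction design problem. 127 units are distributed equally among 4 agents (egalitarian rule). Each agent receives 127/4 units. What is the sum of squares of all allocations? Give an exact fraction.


Step 1: Each agent's share = 127/4
Step 2: Square of each share = (127/4)^2 = 16129/16
Step 3: Sum of squares = 4 * 16129/16 = 16129/4

16129/4


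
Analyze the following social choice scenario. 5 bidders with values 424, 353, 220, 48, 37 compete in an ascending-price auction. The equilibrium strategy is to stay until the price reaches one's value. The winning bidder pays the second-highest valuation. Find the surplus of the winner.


Step 1: Identify the highest value: 424
Step 2: Identify the second-highest value: 353
Step 3: The final price = second-highest value = 353
Step 4: Surplus = 424 - 353 = 71

71


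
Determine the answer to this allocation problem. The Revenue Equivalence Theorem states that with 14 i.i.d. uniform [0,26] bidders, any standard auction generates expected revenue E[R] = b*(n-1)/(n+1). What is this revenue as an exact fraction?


Step 1: By Revenue Equivalence, expected revenue = b*(n-1)/(n+1)
Step 2: Substituting n = 14, b = 26
Step 3: Revenue = 26*(14-1)/(14+1) = 26*13/15
Step 4: Revenue = 338/15

338/15


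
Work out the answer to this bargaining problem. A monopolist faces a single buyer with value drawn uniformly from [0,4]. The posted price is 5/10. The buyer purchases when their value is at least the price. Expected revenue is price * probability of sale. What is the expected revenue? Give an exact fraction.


Step 1: Posted price r = 1/2, value support [0,4]
Step 2: P(v >= r) = (4 - 1/2)/4 = 7/8
Step 3: Expected revenue = r * P(v >= r) = 1/2 * 7/8
Step 4: Revenue = 7/16

7/16


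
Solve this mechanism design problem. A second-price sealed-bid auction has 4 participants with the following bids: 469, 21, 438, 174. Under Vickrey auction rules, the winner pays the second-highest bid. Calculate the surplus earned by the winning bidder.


Step 1: Sort bids in descending order: 469, 438, 174, 21
Step 2: The winning bid is the highest: 469
Step 3: The payment equals the second-highest bid: 438
Step 4: Surplus = winner's bid - payment = 469 - 438 = 31

31


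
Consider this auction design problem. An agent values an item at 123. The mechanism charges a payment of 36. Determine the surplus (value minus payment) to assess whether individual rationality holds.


Step 1: Surplus = value - payment = 123 - 36 = 87
Step 2: IR is satisfied (surplus >= 0)

87


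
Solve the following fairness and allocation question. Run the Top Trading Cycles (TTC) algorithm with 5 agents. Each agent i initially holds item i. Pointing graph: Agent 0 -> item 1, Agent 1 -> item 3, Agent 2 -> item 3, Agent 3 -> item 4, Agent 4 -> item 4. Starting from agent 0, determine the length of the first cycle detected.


Step 1: Trace the pointer graph from agent 0: 0 -> 1 -> 3 -> 4 -> 4
Step 2: A cycle is detected when we revisit agent 4
Step 3: The cycle is: 4 -> 4
Step 4: Cycle length = 1

1


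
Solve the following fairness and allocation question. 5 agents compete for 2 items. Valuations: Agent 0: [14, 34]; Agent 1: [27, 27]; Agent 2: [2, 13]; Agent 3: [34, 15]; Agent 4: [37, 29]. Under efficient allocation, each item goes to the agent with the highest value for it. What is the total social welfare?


Step 1: For each item, find the maximum value among all agents.
Step 2: Item 0 -> Agent 4 (value 37)
Step 3: Item 1 -> Agent 0 (value 34)
Step 4: Total welfare = 37 + 34 = 71

71


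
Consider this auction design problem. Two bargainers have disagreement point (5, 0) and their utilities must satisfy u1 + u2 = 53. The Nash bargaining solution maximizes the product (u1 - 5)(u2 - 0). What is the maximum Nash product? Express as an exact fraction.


Step 1: The Nash solution splits surplus symmetrically above the disagreement point
Step 2: u1 = (total + d1 - d2)/2 = (53 + 5 - 0)/2 = 29
Step 3: u2 = (total - d1 + d2)/2 = (53 - 5 + 0)/2 = 24
Step 4: Nash product = (29 - 5) * (24 - 0)
Step 5: = 24 * 24 = 576

576


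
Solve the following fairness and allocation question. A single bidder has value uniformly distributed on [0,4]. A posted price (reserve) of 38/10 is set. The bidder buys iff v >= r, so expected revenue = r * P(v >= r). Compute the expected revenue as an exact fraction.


Step 1: Posted price r = 19/5, value support [0,4]
Step 2: P(v >= r) = (4 - 19/5)/4 = 1/20
Step 3: Expected revenue = r * P(v >= r) = 19/5 * 1/20
Step 4: Revenue = 19/100

19/100


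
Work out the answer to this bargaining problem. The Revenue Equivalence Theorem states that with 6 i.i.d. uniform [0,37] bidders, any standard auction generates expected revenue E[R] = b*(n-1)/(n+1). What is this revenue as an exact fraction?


Step 1: By Revenue Equivalence, expected revenue = b*(n-1)/(n+1)
Step 2: Substituting n = 6, b = 37
Step 3: Revenue = 37*(6-1)/(6+1) = 37*5/7
Step 4: Revenue = 185/7

185/7


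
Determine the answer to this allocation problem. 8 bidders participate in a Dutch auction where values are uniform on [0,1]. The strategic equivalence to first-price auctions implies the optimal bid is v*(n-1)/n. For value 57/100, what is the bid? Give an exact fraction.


Step 1: Dutch auctions are strategically equivalent to first-price auctions
Step 2: The equilibrium bid is b(v) = v*(n-1)/n
Step 3: b = 57/100 * 7/8
Step 4: b = 399/800

399/800


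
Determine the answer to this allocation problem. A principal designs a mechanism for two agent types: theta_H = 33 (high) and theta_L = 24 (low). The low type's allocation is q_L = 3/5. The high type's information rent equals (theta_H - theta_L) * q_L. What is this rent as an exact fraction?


Step 1: theta_H - theta_L = 33 - 24 = 9
Step 2: Information rent = (theta_H - theta_L) * q_L
Step 3: = 9 * 3/5
Step 4: = 27/5

27/5


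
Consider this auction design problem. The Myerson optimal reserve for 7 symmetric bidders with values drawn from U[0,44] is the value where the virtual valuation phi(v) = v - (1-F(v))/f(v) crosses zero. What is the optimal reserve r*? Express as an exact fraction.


Step 1: For U[0,44], F(v) = v/44 and f(v) = 1/44
Step 2: phi(v) = v - (1 - v/44)/(1/44) = v - (44 - v) = 2v - 44
Step 3: Set phi(r*) = 0: 2r* - 44 = 0
Step 4: r* = 44/2 = 22 (the number of bidders n = 7 does not enter)

22


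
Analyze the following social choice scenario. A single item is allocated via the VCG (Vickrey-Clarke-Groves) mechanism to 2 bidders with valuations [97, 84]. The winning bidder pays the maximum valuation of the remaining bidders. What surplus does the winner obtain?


Step 1: The winner is the agent with the highest value: agent 0 with value 97
Step 2: Values of other agents: [84]
Step 3: VCG payment = max of others' values = 84
Step 4: Surplus = 97 - 84 = 13

13


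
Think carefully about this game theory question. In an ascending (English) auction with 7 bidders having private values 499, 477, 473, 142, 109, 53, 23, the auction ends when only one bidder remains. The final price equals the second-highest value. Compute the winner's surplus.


Step 1: Identify the highest value: 499
Step 2: Identify the second-highest value: 477
Step 3: The final price = second-highest value = 477
Step 4: Surplus = 499 - 477 = 22

22


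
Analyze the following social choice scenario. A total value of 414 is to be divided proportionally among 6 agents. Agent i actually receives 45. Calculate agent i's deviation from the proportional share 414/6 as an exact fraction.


Step 1: Proportional share = 414/6 = 69
Step 2: Agent's actual allocation = 45
Step 3: Excess = 45 - 69 = -24

-24


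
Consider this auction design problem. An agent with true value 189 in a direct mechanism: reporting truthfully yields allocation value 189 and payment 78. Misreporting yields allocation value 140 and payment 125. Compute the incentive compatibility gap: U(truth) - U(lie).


Step 1: U(truth) = value - payment = 189 - 78 = 111
Step 2: U(lie) = allocation - payment = 140 - 125 = 15
Step 3: IC gap = 111 - 15 = 96

96


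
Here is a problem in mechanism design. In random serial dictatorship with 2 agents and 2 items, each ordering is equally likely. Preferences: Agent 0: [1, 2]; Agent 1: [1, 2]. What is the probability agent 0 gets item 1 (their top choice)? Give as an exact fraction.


Step 1: Agent 0 wants item 1
Step 2: There are 2 possible orderings of agents
Step 3: In 1 orderings, agent 0 gets item 1
Step 4: Probability = 1/2

1/2


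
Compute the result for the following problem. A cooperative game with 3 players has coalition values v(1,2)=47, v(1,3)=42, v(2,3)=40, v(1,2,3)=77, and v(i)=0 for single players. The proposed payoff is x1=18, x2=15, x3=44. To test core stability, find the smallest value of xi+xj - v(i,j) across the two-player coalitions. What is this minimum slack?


Step 1: Slack for coalition (1,2): x1+x2 - v12 = 33 - 47 = -14
Step 2: Slack for coalition (1,3): x1+x3 - v13 = 62 - 42 = 20
Step 3: Slack for coalition (2,3): x2+x3 - v23 = 59 - 40 = 19
Step 4: Minimum slack = min(-14, 20, 19) = -14, attained by (1,2); coalition (1,2) can block (slack < 0), so the allocation is not in the core

-14


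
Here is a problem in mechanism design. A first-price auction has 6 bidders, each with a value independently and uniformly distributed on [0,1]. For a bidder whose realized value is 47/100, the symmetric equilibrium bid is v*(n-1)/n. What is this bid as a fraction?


Step 1: The symmetric BNE bidding function is b(v) = v * (n-1) / n
Step 2: Substitute v = 47/100 and n = 6
Step 3: b = 47/100 * 5/6
Step 4: b = 47/120

47/120


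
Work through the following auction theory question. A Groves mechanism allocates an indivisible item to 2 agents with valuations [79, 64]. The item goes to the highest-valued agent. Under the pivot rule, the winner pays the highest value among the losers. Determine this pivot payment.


Step 1: The efficient winner is agent 0 with value 79
Step 2: Other agents' values: [64]
Step 3: Pivot payment = max(others) = 64
Step 4: The winner pays 64

64


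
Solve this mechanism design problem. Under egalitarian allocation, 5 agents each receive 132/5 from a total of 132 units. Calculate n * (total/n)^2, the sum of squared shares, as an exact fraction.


Step 1: Each agent's share = 132/5
Step 2: Square of each share = (132/5)^2 = 17424/25
Step 3: Sum of squares = 5 * 17424/25 = 17424/5

17424/5


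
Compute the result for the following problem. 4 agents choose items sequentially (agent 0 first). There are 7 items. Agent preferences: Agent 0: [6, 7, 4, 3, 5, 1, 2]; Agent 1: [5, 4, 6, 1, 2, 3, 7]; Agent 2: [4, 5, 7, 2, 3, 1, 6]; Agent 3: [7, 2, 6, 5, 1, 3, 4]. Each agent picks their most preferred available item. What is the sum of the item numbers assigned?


Step 1: Agent 0 picks item 6
Step 2: Agent 1 picks item 5
Step 3: Agent 2 picks item 4
Step 4: Agent 3 picks item 7
Step 5: Sum = 6 + 5 + 4 + 7 = 22

22


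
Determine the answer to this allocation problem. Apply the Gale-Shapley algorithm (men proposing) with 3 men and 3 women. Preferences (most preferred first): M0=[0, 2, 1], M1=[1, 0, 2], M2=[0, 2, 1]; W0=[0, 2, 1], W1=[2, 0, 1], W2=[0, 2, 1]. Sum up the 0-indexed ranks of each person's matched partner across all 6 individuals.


Step 1: Run Gale-Shapley (men propose, women hold best offer):
  M0 proposes to W0; she accepts
  M1 proposes to W1; she accepts
  M2 proposes to W0; rejected
  M2 proposes to W2; she accepts
Step 2: Final matching: W0-M0, W1-M1, W2-M2
Step 3: 0-indexed ranks (man's rank of his match, then woman's): 0 + 0 + 0 + 2 + 1 + 1
Step 4: Total rank sum = 4

4


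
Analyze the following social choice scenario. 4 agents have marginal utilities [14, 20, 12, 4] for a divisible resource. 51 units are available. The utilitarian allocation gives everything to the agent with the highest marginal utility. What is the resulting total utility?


Step 1: The marginal utilities are [14, 20, 12, 4]
Step 2: The highest marginal utility is 20
Step 3: All 51 units go to that agent
Step 4: Total utility = 20 * 51 = 1020

1020


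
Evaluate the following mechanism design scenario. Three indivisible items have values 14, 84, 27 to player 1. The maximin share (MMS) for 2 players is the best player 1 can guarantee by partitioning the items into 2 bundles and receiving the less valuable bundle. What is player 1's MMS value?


Step 1: Item values = 14, 84, 27
Step 2: Enumerate all 2-bundle partitions and take the smaller bundle:
  Partition 1: {14} vs {84,27} -> bundles 14, 111; min = 14
  Partition 2: {84} vs {14,27} -> bundles 84, 41; min = 41
  Partition 3: {27} vs {14,84} -> bundles 27, 98; min = 27
Step 3: MMS = max(14, 41, 27) = 41

41


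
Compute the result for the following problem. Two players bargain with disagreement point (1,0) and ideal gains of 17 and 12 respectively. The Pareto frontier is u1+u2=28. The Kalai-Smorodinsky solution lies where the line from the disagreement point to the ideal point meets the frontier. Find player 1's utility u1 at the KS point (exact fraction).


Step 1: At the KS point, (u1-d1)/r1 = (u2-d2)/r2 = t and u1+u2 = 28
Step 2: u1 = d1 + r1*t and u2 = d2 + r2*t, so (d1 + r1*t) + (d2 + r2*t) = 28
Step 3: t = (28 - 1 - 0)/(17 + 12) = 27/29
Step 4: u1 = d1 + r1*t = 1 + 17 * 27/29 = 488/29
Step 5: (Check: u2 = d2 + r2*t = 324/29; u1+u2 = 488/29 + 324/29 = 28, on the frontier.)

488/29


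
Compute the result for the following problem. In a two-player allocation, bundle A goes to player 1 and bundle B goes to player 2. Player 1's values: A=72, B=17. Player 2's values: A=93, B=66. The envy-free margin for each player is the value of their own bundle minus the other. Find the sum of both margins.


Step 1: Player 1's margin = v1(A) - v1(B) = 72 - 17 = 55
Step 2: Player 2's margin = v2(B) - v2(A) = 66 - 93 = -27
Step 3: Total margin = 55 + -27 = 28

28


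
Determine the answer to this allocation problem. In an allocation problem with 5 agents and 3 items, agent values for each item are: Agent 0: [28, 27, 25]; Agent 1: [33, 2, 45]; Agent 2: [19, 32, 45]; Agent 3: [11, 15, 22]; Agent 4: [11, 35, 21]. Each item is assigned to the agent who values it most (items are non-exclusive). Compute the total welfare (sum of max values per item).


Step 1: For each item, find the maximum value among all agents.
Step 2: Item 0 -> Agent 1 (value 33)
Step 3: Item 1 -> Agent 4 (value 35)
Step 4: Item 2 -> Agent 1 (value 45)
Step 5: Total welfare = 33 + 35 + 45 = 113

113


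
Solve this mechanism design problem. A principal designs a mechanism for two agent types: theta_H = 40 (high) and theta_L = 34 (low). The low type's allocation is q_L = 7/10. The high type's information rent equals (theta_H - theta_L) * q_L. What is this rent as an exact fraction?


Step 1: theta_H - theta_L = 40 - 34 = 6
Step 2: Information rent = (theta_H - theta_L) * q_L
Step 3: = 6 * 7/10
Step 4: = 21/5

21/5


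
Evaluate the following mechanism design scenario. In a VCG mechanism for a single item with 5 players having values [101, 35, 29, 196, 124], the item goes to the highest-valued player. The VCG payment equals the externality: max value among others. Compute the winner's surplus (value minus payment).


Step 1: The winner is the agent with the highest value: agent 3 with value 196
Step 2: Values of other agents: [101, 35, 29, 124]
Step 3: VCG payment = max of others' values = 124
Step 4: Surplus = 196 - 124 = 72

72


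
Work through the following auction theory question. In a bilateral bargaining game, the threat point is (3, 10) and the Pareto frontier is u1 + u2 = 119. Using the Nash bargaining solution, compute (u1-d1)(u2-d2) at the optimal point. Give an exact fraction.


Step 1: The Nash solution splits surplus symmetrically above the disagreement point
Step 2: u1 = (total + d1 - d2)/2 = (119 + 3 - 10)/2 = 56
Step 3: u2 = (total - d1 + d2)/2 = (119 - 3 + 10)/2 = 63
Step 4: Nash product = (56 - 3) * (63 - 10)
Step 5: = 53 * 53 = 2809

2809


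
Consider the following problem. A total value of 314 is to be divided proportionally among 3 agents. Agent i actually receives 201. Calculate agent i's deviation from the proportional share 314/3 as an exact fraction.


Step 1: Proportional share = 314/3
Step 2: Agent's actual allocation = 201
Step 3: Excess = 201 - 314/3 = 289/3

289/3


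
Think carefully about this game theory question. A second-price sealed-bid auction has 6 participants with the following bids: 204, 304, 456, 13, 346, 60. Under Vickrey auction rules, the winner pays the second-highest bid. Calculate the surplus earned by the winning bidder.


Step 1: Sort bids in descending order: 456, 346, 304, 204, 60, 13
Step 2: The winning bid is the highest: 456
Step 3: The payment equals the second-highest bid: 346
Step 4: Surplus = winner's bid - payment = 456 - 346 = 110

110


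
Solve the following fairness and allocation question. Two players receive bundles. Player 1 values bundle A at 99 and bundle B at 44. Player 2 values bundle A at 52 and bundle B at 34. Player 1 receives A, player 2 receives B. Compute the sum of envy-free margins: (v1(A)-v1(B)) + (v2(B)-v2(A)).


Step 1: Player 1's margin = v1(A) - v1(B) = 99 - 44 = 55
Step 2: Player 2's margin = v2(B) - v2(A) = 34 - 52 = -18
Step 3: Total margin = 55 + -18 = 37

37


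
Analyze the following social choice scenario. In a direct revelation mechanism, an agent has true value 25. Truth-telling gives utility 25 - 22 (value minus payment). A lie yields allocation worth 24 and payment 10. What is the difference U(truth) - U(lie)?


Step 1: U(truth) = value - payment = 25 - 22 = 3
Step 2: U(lie) = allocation - payment = 24 - 10 = 14
Step 3: IC gap = 3 - 14 = -11

-11


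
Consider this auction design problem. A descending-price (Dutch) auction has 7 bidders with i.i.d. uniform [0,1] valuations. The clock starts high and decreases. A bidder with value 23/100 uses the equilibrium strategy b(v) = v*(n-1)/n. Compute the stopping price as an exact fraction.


Step 1: Dutch auctions are strategically equivalent to first-price auctions
Step 2: The equilibrium bid is b(v) = v*(n-1)/n
Step 3: b = 23/100 * 6/7
Step 4: b = 69/350

69/350


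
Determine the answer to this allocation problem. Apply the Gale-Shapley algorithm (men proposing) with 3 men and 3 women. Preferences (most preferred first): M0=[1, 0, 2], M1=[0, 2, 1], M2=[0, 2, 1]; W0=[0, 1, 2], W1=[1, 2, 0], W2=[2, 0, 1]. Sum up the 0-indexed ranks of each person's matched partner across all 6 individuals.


Step 1: Run Gale-Shapley (men propose, women hold best offer):
  M0 proposes to W1; she accepts
  M1 proposes to W0; she accepts
  M2 proposes to W0; rejected
  M2 proposes to W2; she accepts
Step 2: Final matching: W0-M1, W1-M0, W2-M2
Step 3: 0-indexed ranks (man's rank of his match, then woman's): 0 + 1 + 0 + 2 + 1 + 0
Step 4: Total rank sum = 4

4


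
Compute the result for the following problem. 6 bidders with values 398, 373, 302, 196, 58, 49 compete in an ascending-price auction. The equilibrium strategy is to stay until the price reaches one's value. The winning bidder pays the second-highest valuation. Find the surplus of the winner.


Step 1: Identify the highest value: 398
Step 2: Identify the second-highest value: 373
Step 3: The final price = second-highest value = 373
Step 4: Surplus = 398 - 373 = 25

25


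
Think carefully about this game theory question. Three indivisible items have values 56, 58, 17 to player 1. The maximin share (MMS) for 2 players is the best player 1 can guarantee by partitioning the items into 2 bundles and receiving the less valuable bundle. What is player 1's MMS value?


Step 1: Item values = 56, 58, 17
Step 2: Enumerate all 2-bundle partitions and take the smaller bundle:
  Partition 1: {56} vs {58,17} -> bundles 56, 75; min = 56
  Partition 2: {58} vs {56,17} -> bundles 58, 73; min = 58
  Partition 3: {17} vs {56,58} -> bundles 17, 114; min = 17
Step 3: MMS = max(56, 58, 17) = 58

58


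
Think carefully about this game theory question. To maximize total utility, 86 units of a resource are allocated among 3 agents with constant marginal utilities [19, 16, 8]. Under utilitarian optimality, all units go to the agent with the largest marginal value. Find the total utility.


Step 1: The marginal utilities are [19, 16, 8]
Step 2: The highest marginal utility is 19
Step 3: All 86 units go to that agent
Step 4: Total utility = 19 * 86 = 1634

1634


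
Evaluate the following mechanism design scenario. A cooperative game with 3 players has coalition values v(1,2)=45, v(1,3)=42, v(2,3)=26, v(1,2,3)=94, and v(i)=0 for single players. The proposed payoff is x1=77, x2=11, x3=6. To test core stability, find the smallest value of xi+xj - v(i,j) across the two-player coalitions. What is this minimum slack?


Step 1: Slack for coalition (1,2): x1+x2 - v12 = 88 - 45 = 43
Step 2: Slack for coalition (1,3): x1+x3 - v13 = 83 - 42 = 41
Step 3: Slack for coalition (2,3): x2+x3 - v23 = 17 - 26 = -9
Step 4: Minimum slack = min(43, 41, -9) = -9, attained by (2,3); coalition (2,3) can block (slack < 0), so the allocation is not in the core

-9


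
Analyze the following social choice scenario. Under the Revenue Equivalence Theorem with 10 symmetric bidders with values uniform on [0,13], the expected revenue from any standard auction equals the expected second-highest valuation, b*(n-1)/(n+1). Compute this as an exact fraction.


Step 1: By Revenue Equivalence, expected revenue = b*(n-1)/(n+1)
Step 2: Substituting n = 10, b = 13
Step 3: Revenue = 13*(10-1)/(10+1) = 13*9/11
Step 4: Revenue = 117/11

117/11


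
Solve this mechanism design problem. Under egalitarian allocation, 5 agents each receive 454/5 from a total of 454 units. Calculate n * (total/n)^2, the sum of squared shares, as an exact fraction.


Step 1: Each agent's share = 454/5
Step 2: Square of each share = (454/5)^2 = 206116/25
Step 3: Sum of squares = 5 * 206116/25 = 206116/5

206116/5


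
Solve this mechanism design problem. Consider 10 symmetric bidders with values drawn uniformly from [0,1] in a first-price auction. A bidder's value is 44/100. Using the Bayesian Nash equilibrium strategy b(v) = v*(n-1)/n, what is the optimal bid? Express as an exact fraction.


Step 1: The symmetric BNE bidding function is b(v) = v * (n-1) / n
Step 2: Substitute v = 11/25 and n = 10
Step 3: b = 11/25 * 9/10
Step 4: b = 99/250

99/250


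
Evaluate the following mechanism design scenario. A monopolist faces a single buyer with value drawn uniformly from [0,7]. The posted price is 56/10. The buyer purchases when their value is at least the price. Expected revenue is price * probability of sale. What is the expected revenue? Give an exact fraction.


Step 1: Posted price r = 28/5, value support [0,7]
Step 2: P(v >= r) = (7 - 28/5)/7 = 1/5
Step 3: Expected revenue = r * P(v >= r) = 28/5 * 1/5
Step 4: Revenue = 28/25

28/25


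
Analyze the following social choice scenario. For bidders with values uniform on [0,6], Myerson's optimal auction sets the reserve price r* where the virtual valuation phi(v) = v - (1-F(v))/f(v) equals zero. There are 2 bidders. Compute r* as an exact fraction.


Step 1: For U[0,6], F(v) = v/6 and f(v) = 1/6
Step 2: phi(v) = v - (1 - v/6)/(1/6) = v - (6 - v) = 2v - 6
Step 3: Set phi(r*) = 0: 2r* - 6 = 0
Step 4: r* = 6/2 = 3 (the number of bidders n = 2 does not enter)

3


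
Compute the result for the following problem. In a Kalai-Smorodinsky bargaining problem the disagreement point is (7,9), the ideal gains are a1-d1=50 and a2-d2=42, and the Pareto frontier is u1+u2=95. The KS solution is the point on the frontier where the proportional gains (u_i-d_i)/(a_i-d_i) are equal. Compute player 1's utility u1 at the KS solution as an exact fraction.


Step 1: At the KS point, (u1-d1)/r1 = (u2-d2)/r2 = t and u1+u2 = 95
Step 2: u1 = d1 + r1*t and u2 = d2 + r2*t, so (d1 + r1*t) + (d2 + r2*t) = 95
Step 3: t = (95 - 7 - 9)/(50 + 42) = 79/92
Step 4: u1 = d1 + r1*t = 7 + 50 * 79/92 = 2297/46
Step 5: (Check: u2 = d2 + r2*t = 2073/46; u1+u2 = 2297/46 + 2073/46 = 95, on the frontier.)

2297/46


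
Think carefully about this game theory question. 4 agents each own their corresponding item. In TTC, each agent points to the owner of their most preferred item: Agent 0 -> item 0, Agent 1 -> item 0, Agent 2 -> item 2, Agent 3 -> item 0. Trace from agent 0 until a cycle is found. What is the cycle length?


Step 1: Trace the pointer graph from agent 0: 0 -> 0
Step 2: A cycle is detected when we revisit agent 0
Step 3: The cycle is: 0 -> 0
Step 4: Cycle length = 1

1


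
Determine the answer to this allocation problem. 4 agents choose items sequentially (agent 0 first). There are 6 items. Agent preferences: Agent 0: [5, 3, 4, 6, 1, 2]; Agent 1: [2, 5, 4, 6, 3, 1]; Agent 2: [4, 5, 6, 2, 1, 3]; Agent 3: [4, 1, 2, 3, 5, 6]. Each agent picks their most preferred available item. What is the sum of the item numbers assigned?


Step 1: Agent 0 picks item 5
Step 2: Agent 1 picks item 2
Step 3: Agent 2 picks item 4
Step 4: Agent 3 picks item 1
Step 5: Sum = 5 + 2 + 4 + 1 = 12

12


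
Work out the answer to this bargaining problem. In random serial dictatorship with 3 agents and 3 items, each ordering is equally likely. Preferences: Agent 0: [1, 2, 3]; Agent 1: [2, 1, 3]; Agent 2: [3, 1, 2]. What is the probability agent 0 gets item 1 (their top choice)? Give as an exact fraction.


Step 1: Agent 0 wants item 1
Step 2: There are 6 possible orderings of agents
Step 3: In 6 orderings, agent 0 gets item 1
Step 4: Probability = 6/6 = 1

1


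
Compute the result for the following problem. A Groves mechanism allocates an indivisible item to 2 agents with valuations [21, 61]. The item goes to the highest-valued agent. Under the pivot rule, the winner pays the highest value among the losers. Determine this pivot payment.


Step 1: The efficient winner is agent 1 with value 61
Step 2: Other agents' values: [21]
Step 3: Pivot payment = max(others) = 21
Step 4: The winner pays 21

21


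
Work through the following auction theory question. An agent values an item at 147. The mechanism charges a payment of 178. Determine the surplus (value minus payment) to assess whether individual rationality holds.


Step 1: Surplus = value - payment = 147 - 178 = -31
Step 2: IR is violated (surplus < 0)

-31


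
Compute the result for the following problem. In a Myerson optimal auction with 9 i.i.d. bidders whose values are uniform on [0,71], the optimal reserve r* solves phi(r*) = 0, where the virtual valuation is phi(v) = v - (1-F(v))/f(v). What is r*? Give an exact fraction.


Step 1: For U[0,71], F(v) = v/71 and f(v) = 1/71
Step 2: phi(v) = v - (1 - v/71)/(1/71) = v - (71 - v) = 2v - 71
Step 3: Set phi(r*) = 0: 2r* - 71 = 0
Step 4: r* = 71/2 (the number of bidders n = 9 does not enter)

71/2


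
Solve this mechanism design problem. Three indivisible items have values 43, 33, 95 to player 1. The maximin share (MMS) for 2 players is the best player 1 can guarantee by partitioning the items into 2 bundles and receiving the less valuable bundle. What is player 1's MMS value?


Step 1: Item values = 43, 33, 95
Step 2: Enumerate all 2-bundle partitions and take the smaller bundle:
  Partition 1: {43} vs {33,95} -> bundles 43, 128; min = 43
  Partition 2: {33} vs {43,95} -> bundles 33, 138; min = 33
  Partition 3: {95} vs {43,33} -> bundles 95, 76; min = 76
Step 3: MMS = max(43, 33, 76) = 76

76


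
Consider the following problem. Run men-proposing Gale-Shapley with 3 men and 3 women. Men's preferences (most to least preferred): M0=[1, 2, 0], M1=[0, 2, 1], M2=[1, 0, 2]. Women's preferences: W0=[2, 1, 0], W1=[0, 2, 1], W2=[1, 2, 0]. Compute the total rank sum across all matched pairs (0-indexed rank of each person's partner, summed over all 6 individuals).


Step 1: Run Gale-Shapley (men propose, women hold best offer):
  M0 proposes to W1; she accepts
  M1 proposes to W0; she accepts
  M2 proposes to W1; rejected
  M2 proposes to W0; she switches from M1
  M1 proposes to W2; she accepts
Step 2: Final matching: W0-M2, W1-M0, W2-M1
Step 3: 0-indexed ranks (man's rank of his match, then woman's): 1 + 0 + 0 + 0 + 1 + 0
Step 4: Total rank sum = 2

2


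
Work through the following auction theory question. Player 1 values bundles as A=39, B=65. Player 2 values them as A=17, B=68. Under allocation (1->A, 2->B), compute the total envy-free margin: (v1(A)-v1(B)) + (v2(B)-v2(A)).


Step 1: Player 1's margin = v1(A) - v1(B) = 39 - 65 = -26
Step 2: Player 2's margin = v2(B) - v2(A) = 68 - 17 = 51
Step 3: Total margin = -26 + 51 = 25

25


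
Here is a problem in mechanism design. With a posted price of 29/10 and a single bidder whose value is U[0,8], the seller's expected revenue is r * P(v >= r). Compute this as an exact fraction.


Step 1: Posted price r = 29/10, value support [0,8]
Step 2: P(v >= r) = (8 - 29/10)/8 = 51/80
Step 3: Expected revenue = r * P(v >= r) = 29/10 * 51/80
Step 4: Revenue = 1479/800

1479/800


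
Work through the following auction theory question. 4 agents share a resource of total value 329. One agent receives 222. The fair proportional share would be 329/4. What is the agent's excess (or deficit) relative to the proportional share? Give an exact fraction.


Step 1: Proportional share = 329/4
Step 2: Agent's actual allocation = 222
Step 3: Excess = 222 - 329/4 = 559/4

559/4


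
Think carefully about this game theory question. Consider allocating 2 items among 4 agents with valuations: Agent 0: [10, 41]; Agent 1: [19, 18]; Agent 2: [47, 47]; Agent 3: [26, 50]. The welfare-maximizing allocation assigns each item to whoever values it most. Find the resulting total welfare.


Step 1: For each item, find the maximum value among all agents.
Step 2: Item 0 -> Agent 2 (value 47)
Step 3: Item 1 -> Agent 3 (value 50)
Step 4: Total welfare = 47 + 50 = 97

97


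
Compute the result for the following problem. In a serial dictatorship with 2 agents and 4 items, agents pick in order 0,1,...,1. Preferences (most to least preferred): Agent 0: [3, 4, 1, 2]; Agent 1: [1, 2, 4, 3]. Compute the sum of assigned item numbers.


Step 1: Agent 0 picks item 3
Step 2: Agent 1 picks item 1
Step 3: Sum = 3 + 1 = 4

4


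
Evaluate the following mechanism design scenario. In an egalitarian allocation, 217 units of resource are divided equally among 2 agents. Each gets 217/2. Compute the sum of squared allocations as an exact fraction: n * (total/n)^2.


Step 1: Each agent's share = 217/2
Step 2: Square of each share = (217/2)^2 = 47089/4
Step 3: Sum of squares = 2 * 47089/4 = 47089/2

47089/2


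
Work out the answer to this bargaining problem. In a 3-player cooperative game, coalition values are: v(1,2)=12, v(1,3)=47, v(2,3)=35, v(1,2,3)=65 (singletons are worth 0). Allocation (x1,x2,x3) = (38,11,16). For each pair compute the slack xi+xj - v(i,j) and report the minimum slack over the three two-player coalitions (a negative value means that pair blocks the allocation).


Step 1: Slack for coalition (1,2): x1+x2 - v12 = 49 - 12 = 37
Step 2: Slack for coalition (1,3): x1+x3 - v13 = 54 - 47 = 7
Step 3: Slack for coalition (2,3): x2+x3 - v23 = 27 - 35 = -8
Step 4: Minimum slack = min(37, 7, -8) = -8, attained by (2,3); coalition (2,3) can block (slack < 0), so the allocation is not in the core

-8


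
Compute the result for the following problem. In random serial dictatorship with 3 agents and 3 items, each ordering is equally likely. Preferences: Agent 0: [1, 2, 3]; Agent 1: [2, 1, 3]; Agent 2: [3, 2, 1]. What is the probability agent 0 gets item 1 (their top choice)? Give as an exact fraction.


Step 1: Agent 0 wants item 1
Step 2: There are 6 possible orderings of agents
Step 3: In 6 orderings, agent 0 gets item 1
Step 4: Probability = 6/6 = 1

1


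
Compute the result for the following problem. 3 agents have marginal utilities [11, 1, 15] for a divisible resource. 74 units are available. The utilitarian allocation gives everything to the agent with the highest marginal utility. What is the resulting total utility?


Step 1: The marginal utilities are [11, 1, 15]
Step 2: The highest marginal utility is 15
Step 3: All 74 units go to that agent
Step 4: Total utility = 15 * 74 = 1110

1110


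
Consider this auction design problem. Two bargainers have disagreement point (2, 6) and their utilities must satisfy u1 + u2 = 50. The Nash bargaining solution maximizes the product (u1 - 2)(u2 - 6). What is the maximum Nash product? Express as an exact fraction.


Step 1: The Nash solution splits surplus symmetrically above the disagreement point
Step 2: u1 = (total + d1 - d2)/2 = (50 + 2 - 6)/2 = 23
Step 3: u2 = (total - d1 + d2)/2 = (50 - 2 + 6)/2 = 27
Step 4: Nash product = (23 - 2) * (27 - 6)
Step 5: = 21 * 21 = 441

441


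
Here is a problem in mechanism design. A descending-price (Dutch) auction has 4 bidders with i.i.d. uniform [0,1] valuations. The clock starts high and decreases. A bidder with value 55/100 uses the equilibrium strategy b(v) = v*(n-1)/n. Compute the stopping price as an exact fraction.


Step 1: Dutch auctions are strategically equivalent to first-price auctions
Step 2: The equilibrium bid is b(v) = v*(n-1)/n
Step 3: b = 11/20 * 3/4
Step 4: b = 33/80

33/80
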